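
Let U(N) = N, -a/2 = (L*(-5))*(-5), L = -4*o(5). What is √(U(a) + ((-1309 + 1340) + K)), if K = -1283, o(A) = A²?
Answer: 2*√937 ≈ 61.221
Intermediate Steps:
L = -100 (L = -4*5² = -4*25 = -100)
a = 5000 (a = -2*(-100*(-5))*(-5) = -1000*(-5) = -2*(-2500) = 5000)
√(U(a) + ((-1309 + 1340) + K)) = √(5000 + ((-1309 + 1340) - 1283)) = √(5000 + (31 - 1283)) = √(5000 - 1252) = √3748 = 2*√937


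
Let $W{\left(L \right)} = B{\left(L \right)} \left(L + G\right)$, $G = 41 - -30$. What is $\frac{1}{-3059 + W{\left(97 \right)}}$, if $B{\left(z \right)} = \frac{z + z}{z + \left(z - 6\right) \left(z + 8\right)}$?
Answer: $- \frac{2413}{7373219} \approx -0.00032727$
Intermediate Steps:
$B{\left(z \right)} = \frac{2 z}{z + \left(-6 + z\right) \left(8 + z\right)}$
$G = 71$ ($G = 41 + 30 = 71$)
$W{\left(L \right)} = \frac{2 L \left(71 + L\right)}{-48 + L^{2} + 3 L}$ ($W{\left(L \right)} = \frac{2 L}{-48 + L^{2} + 3 L} \left(L + 71\right) = \frac{2 L}{-48 + L^{2} + 3 L} \left(71 + L\right) = \frac{2 L \left(71 + L\right)}{-48 + L^{2} + 3 L}$)
$\frac{1}{-3059 + W{\left(97 \right)}} = \frac{1}{-3059 + 2 \cdot 97 \frac{1}{-48 + 97^{2} + 3 \cdot 97} \left(71 + 97\right)} = \frac{1}{-3059 + 2 \cdot 97 \frac{1}{-48 + 9409 + 291} \cdot 168} = \frac{1}{-3059 + 2 \cdot 97 \cdot \frac{1}{9652} \cdot 168} = \frac{1}{-3059 + \frac{8148}{2413}} = \frac{1}{- \frac{7373219}{2413}} = - \frac{2413}{7373219}$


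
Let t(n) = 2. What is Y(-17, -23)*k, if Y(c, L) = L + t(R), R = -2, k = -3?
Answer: 63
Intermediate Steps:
Y(c, L) = 2 + L (Y(c, L) = L + 2 = 2 + L)
Y(-17, -23)*k = (2 - 23)*(-3) = -21*(-3) = 63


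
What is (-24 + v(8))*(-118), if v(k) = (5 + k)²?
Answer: -17110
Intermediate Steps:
(-24 + v(8))*(-118) = (-24 + (5 + 8)²)*(-118) = (-24 + 13²)*(-118) = (-24 + 169)*(-118) = 145*(-118) = -17110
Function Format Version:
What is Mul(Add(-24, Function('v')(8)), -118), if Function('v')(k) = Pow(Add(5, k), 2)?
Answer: -17110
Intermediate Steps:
Mul(Add(-24, Function('v')(8)), -118) = Mul(Add(-24, Pow(Add(5, 8), 2)), -118) = Mul(Add(-24, Pow(13, 2)), -118) = Mul(Add(-24, 169), -118) = Mul(145, -118) = -17110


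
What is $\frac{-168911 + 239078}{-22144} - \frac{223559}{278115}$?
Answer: $- \frac{24464985701}{6158578560} \approx -3.9725$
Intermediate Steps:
$\frac{-168911 + 239078}{-22144} - \frac{223559}{278115} = 70167 \left(- \frac{1}{22144}\right) - \frac{223559}{278115} = - \frac{70167}{22144} - \frac{223559}{278115} = - \frac{24464985701}{6158578560}$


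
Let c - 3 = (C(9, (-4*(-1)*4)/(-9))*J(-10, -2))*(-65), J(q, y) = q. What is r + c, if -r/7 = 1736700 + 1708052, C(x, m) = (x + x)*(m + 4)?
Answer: -24087261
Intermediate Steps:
C(x, m) = 2*x*(4 + m) (C(x, m) = (2*x)*(4 + m) = 2*x*(4 + m))
r = -24113264 (r = -7*(1736700 + 1708052) = -7*3444752 = -24113264)
c = 26003 (c = 3 + ((2*9*(4 + (-4*(-1)*4)/(-9)))*(-10))*(-65) = 3 + ((2*9*(4 + (4*4)*(-1/9)))*(-10))*(-65) = 3 + ((2*9*(4 + 16*(-1/9)))*(-10))*(-65) = 3 + ((2*9*(4 - 16/9))*(-10))*(-65) = 3 + ((2*9*(20/9))*(-10))*(-65) = 3 + (40*(-10))*(-65) = 3 - 400*(-65) = 3 + 26000 = 26003)
r + c = -24113264 + 26003 = -24087261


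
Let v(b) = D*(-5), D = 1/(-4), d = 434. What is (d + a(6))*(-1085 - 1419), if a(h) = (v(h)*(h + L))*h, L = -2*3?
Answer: -1086736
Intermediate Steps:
L = -6
D = -¼ (D = 1*(-¼) = -¼ ≈ -0.25000)
v(b) = 5/4 (v(b) = -¼*(-5) = 5/4)
a(h) = h*(-15/2 + 5*h/4) (a(h) = (5*(h - 6)/4)*h = (5*(-6 + h)/4)*h = (-15/2 + 5*h/4)*h = h*(-15/2 + 5*h/4))
(d + a(6))*(-1085 - 1419) = (434 + (5/4)*6*(-6 + 6))*(-1085 - 1419) = (434 + (5/4)*6*0)*(-2504) = (434 + 0)*(-2504) = 434*(-2504) = -1086736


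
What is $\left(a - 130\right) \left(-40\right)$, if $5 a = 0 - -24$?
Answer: $5008$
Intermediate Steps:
$a = \frac{24}{5}$ ($a = \frac{0 - -24}{5} = \frac{0 + 24}{5} = \frac{1}{5} \cdot 24 = \frac{24}{5} \approx 4.8$)
$\left(a - 130\right) \left(-40\right) = \left(\frac{24}{5} - 130\right) \left(-40\right) = \left(- \frac{626}{5}\right) \left(-40\right) = 5008$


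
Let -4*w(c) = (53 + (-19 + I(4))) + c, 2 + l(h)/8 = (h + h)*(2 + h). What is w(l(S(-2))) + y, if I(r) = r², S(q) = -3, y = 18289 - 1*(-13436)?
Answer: 63409/2 ≈ 31705.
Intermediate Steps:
y = 31725 (y = 18289 + 13436 = 31725)
l(h) = -16 + 16*h*(2 + h) (l(h) = -16 + 8*((h + h)*(2 + h)) = -16 + 8*((2*h)*(2 + h)) = -16 + 8*(2*h*(2 + h)) = -16 + 16*h*(2 + h))
w(c) = -25/2 - c/4 (w(c) = -((53 + (-19 + 4²)) + c)/4 = -((53 + (-19 + 16)) + c)/4 = -((53 - 3) + c)/4 = -(50 + c)/4 = -25/2 - c/4)
w(l(S(-2))) + y = (-25/2 - (-16 + 16*(-3)² + 32*(-3))/4) + 31725 = (-25/2 - (-16 + 16*9 - 96)/4) + 31725 = (-25/2 - (-16 + 144 - 96)/4) + 31725 = (-25/2 - ¼*32) + 31725 = (-25/2 - 8) + 31725 = -41/2 + 31725 = 63409/2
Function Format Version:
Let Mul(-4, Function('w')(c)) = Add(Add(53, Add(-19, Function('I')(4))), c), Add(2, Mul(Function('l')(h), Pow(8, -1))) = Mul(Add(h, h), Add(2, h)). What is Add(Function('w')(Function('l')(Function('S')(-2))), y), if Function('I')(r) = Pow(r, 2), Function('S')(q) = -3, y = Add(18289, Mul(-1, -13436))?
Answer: Rational(63409, 2) ≈ 31705.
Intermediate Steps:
y = 31725 (y = Add(18289, 13436) = 31725)
Function('l')(h) = Add(-16, Mul(16, h, Add(2, h))) (Function('l')(h) = Add(-16, Mul(8, Mul(Add(h, h), Add(2, h)))) = Add(-16, Mul(8, Mul(Mul(2, h), Add(2, h)))) = Add(-16, Mul(8, Mul(2, h, Add(2, h)))) = Add(-16, Mul(16, h, Add(2, h))))
Function('w')(c) = Add(Rational(-25, 2), Mul(Rational(-1, 4), c)) (Function('w')(c) = Mul(Rational(-1, 4), Add(Add(53, Add(-19, Pow(4, 2))), c)) = Mul(Rational(-1, 4), Add(Add(53, Add(-19, 16)), c)) = Mul(Rational(-1, 4), Add(Add(53, -3), c)) = Mul(Rational(-1, 4), Add(50, c)) = Add(Rational(-25, 2), Mul(Rational(-1, 4), c)))
Add(Function('w')(Function('l')(Function('S')(-2))), y) = Add(Add(Rational(-25, 2), Mul(Rational(-1, 4), Add(-16, Mul(16, Pow(-3, 2)), Mul(32, -3)))), 31725) = Add(Add(Rational(-25, 2), Mul(Rational(-1, 4), Add(-16, Mul(16, 9), -96))), 31725) = Add(Add(Rational(-25, 2), Mul(Rational(-1, 4), Add(-16, 144, -96))), 31725) = Add(Add(Rational(-25, 2), Mul(Rational(-1, 4), 32)), 31725) = Add(Add(Rational(-25, 2), -8), 31725) = Add(Rational(-41, 2), 31725) = Rational(63409, 2)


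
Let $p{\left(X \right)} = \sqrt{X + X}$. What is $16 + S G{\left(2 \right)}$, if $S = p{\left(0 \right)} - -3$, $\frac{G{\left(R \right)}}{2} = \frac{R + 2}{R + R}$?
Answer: $22$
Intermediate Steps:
$G{\left(R \right)} = \frac{2 + R}{R}$ ($G{\left(R \right)} = 2 \frac{R + 2}{R + R} = 2 \frac{2 + R}{2 R} = \frac{2 + R}{R}$)
$p{\left(X \right)} = \sqrt{2} \sqrt{X}$ ($p{\left(X \right)} = \sqrt{2 X} = \sqrt{2} \sqrt{X}$)
$S = 3$ ($S = \sqrt{2} \sqrt{0} - -3 = \sqrt{2} \cdot 0 + 3 = 0 + 3 = 3$)
$16 + S G{\left(2 \right)} = 16 + 3 \frac{2 + 2}{2} = 16 + 3 \cdot \frac{1}{2} \cdot 4 = 16 + 3 \cdot 2 = 16 + 6 = 22$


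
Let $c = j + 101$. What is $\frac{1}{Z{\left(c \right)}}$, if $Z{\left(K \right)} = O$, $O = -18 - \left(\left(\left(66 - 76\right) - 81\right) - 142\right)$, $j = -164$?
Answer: $\frac{1}{215} \approx 0.0046512$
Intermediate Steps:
$c = -63$ ($c = -164 + 101 = -63$)
$O = 215$ ($O = -18 - \left(\left(-10 - 81\right) - 142\right) = -18 - \left(-91 - 142\right) = -18 - -233 = -18 + 233 = 215$)
$Z{\left(K \right)} = 215$
$\frac{1}{Z{\left(c \right)}} = \frac{1}{215}$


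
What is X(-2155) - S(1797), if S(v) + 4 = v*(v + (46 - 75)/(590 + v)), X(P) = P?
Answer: -7713204207/2387 ≈ -3.2313e+6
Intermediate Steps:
S(v) = -4 + v*(v - 29/(590 + v)) (S(v) = -4 + v*(v + (46 - 75)/(590 + v)) = -4 + v*(v - 29/(590 + v)))
X(-2155) - S(1797) = -2155 - (-2360 + 1797³ - 33*1797 + 590*1797²)/(590 + 1797) = -2155 - (-2360 + 5802888573 - 59301 + 590*3229209)/2387 = -2155 - (-2360 + 5802888573 - 59301 + 1905233310)/2387 = -2155 - 7708060222/2387 = -7713204207/2387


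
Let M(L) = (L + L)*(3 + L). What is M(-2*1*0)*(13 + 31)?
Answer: 0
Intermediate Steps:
M(L) = 2*L*(3 + L) (M(L) = (2*L)*(3 + L) = 2*L*(3 + L))
M(-2*1*0)*(13 + 31) = (2*(-2*1*0)*(3 - 2*1*0))*(13 + 31) = (2*(-2*0)*(3 - 2*0))*44 = (2*0*(3 + 0))*44 = (2*0*3)*44 = 0*44 = 0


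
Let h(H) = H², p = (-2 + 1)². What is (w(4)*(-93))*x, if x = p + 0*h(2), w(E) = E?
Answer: -372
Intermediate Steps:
p = 1 (p = (-1)² = 1)
x = 1 (x = 1 + 0*2² = 1 + 0*4 = 1 + 0 = 1)
(w(4)*(-93))*x = (4*(-93))*1 = -372*1 = -372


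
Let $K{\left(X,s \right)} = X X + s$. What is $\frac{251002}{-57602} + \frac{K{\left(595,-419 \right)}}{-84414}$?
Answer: $- \frac{944465810}{110509437} \approx -8.5465$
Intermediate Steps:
$K{\left(X,s \right)} = s + X^{2}$ ($K{\left(X,s \right)} = X^{2} + s = s + X^{2}$)
$\frac{251002}{-57602} + \frac{K{\left(595,-419 \right)}}{-84414} = \frac{251002}{-57602} + \frac{-419 + 595^{2}}{-84414} = 251002 \left(- \frac{1}{57602}\right) + \left(-419 + 354025\right) \left(- \frac{1}{84414}\right) = - \frac{125501}{28801} + 353606 \left(- \frac{1}{84414}\right) = - \frac{125501}{28801} - \frac{16073}{3837} = - \frac{944465810}{110509437}$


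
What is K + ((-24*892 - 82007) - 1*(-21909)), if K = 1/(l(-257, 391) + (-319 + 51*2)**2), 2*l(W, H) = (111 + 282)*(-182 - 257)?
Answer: -6385913596/78349 ≈ -81506.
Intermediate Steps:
l(W, H) = -172527/2 (l(W, H) = ((111 + 282)*(-182 - 257))/2 = (393*(-439))/2 = (1/2)*(-172527) = -172527/2)
K = -2/78349 (K = 1/(-172527/2 + (-319 + 51*2)**2) = 1/(-172527/2 + (-319 + 102)**2) = 1/(-172527/2 + (-217)**2) = 1/(-172527/2 + 47089) = 1/(-78349/2) = -2/78349 ≈ -2.5527e-5)
K + ((-24*892 - 82007) - 1*(-21909)) = -2/78349 + ((-24*892 - 82007) - 1*(-21909)) = -2/78349 + ((-21408 - 82007) + 21909) = -2/78349 + (-103415 + 21909) = -2/78349 - 81506 = -6385913596/78349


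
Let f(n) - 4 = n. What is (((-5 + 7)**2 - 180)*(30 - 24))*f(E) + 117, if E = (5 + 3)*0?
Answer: -4107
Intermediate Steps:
E = 0 (E = 8*0 = 0)
f(n) = 4 + n
(((-5 + 7)**2 - 180)*(30 - 24))*f(E) + 117 = (((-5 + 7)**2 - 180)*(30 - 24))*(4 + 0) + 117 = ((2**2 - 180)*6)*4 + 117 = ((4 - 180)*6)*4 + 117 = -176*6*4 + 117 = -1056*4 + 117 = -4224 + 117 = -4107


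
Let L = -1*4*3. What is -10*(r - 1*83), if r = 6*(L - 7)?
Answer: 1970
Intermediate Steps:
L = -12 (L = -4*3 = -12)
r = -114 (r = 6*(-12 - 7) = 6*(-19) = -114)
-10*(r - 1*83) = -10*(-114 - 1*83) = -10*(-114 - 83) = -10*(-197) = 1970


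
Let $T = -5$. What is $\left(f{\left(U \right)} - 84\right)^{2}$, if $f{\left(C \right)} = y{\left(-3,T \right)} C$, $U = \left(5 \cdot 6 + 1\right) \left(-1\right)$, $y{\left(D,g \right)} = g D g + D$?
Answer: $5447556$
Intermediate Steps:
$y{\left(D,g \right)} = D + D g^{2}$ ($y{\left(D,g \right)} = D g g + D = D g^{2} + D = D + D g^{2}$)
$U = -31$ ($U = \left(30 + 1\right) \left(-1\right) = 31 \left(-1\right) = -31$)
$f{\left(C \right)} = - 78 C$ ($f{\left(C \right)} = - 3 \left(1 + \left(-5\right)^{2}\right) C = - 3 \left(1 + 25\right) C = \left(-3\right) 26 C = - 78 C$)
$\left(f{\left(U \right)} - 84\right)^{2} = \left(\left(-78\right) \left(-31\right) - 84\right)^{2} = \left(2418 - 84\right)^{2} = 2334^{2} = 5447556$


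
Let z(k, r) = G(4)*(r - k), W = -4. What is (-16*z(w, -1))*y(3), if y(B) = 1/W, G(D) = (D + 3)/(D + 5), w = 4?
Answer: -140/9 ≈ -15.556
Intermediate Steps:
G(D) = (3 + D)/(5 + D)
y(B) = -¼ (y(B) = 1/(-4) = -¼)
z(k, r) = -7*k/9 + 7*r/9 (z(k, r) = ((3 + 4)/(5 + 4))*(r - k) = (7/9)*(r - k) = ((⅑)*7)*(r - k) = 7*(r - k)/9 = -7*k/9 + 7*r/9)
(-16*z(w, -1))*y(3) = -16*(-7/9*4 + (7/9)*(-1))*(-¼) = -16*(-28/9 - 7/9)*(-¼) = -16*(-35/9)*(-¼) = (560/9)*(-¼) = -140/9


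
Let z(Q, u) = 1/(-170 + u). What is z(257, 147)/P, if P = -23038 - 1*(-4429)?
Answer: 1/428007 ≈ 2.3364e-6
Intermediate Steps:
P = -18609 (P = -23038 + 4429 = -18609)
z(257, 147)/P = 1/((-170 + 147)*(-18609)) = -1/18609/(-23) = -1/23*(-1/18609) = 1/428007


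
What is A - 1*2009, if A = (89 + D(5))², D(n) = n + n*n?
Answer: 12152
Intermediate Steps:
D(n) = n + n²
A = 14161 (A = (89 + 5*(1 + 5))² = (89 + 5*6)² = (89 + 30)² = 119² = 14161)
A - 1*2009 = 14161 - 1*2009 = 14161 - 2009 = 12152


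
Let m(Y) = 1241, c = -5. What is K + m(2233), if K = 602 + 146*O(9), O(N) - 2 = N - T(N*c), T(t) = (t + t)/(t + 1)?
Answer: 34654/11 ≈ 3150.4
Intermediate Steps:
T(t) = 2*t/(1 + t) (T(t) = (2*t)/(1 + t) = 2*t/(1 + t))
O(N) = 2 + N + 10*N/(1 - 5*N) (O(N) = 2 + (N - 2*N*(-5)/(1 + N*(-5))) = 2 + (N - 2*(-5*N)/(1 - 5*N)) = 2 + (N - (-10)*N/(1 - 5*N)) = 2 + (N + 10*N/(1 - 5*N)) = 2 + N + 10*N/(1 - 5*N))
K = 21003/11 (K = 602 + 146*((-2 - 1*9 + 5*9²)/(-1 + 5*9)) = 602 + 146*((-2 - 9 + 5*81)/(-1 + 45)) = 602 + 146*((-2 - 9 + 405)/44) = 602 + 146*((1/44)*394) = 602 + 146*(197/22) = 602 + 14381/11 = 21003/11 ≈ 1909.4)
K + m(2233) = 21003/11 + 1241 = 34654/11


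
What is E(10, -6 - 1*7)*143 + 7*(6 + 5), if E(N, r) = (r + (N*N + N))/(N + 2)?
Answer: 14795/12 ≈ 1232.9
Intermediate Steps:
E(N, r) = (N + r + N²)/(2 + N) (E(N, r) = (r + (N² + N))/(2 + N) = (r + (N + N²))/(2 + N) = (N + r + N²)/(2 + N))
E(10, -6 - 1*7)*143 + 7*(6 + 5) = ((10 + (-6 - 1*7) + 10²)/(2 + 10))*143 + 7*(6 + 5) = ((10 + (-6 - 7) + 100)/12)*143 + 7*11 = ((10 - 13 + 100)/12)*143 + 77 = ((1/12)*97)*143 + 77 = (97/12)*143 + 77 = 13871/12 + 77 = 14795/12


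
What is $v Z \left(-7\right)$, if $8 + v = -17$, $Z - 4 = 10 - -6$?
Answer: $3500$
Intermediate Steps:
$Z = 20$ ($Z = 4 + \left(10 - -6\right) = 4 + \left(10 + 6\right) = 4 + 16 = 20$)
$v = -25$ ($v = -8 - 17 = -25$)
$v Z \left(-7\right) = \left(-25\right) 20 \left(-7\right) = \left(-500\right) \left(-7\right) = 3500$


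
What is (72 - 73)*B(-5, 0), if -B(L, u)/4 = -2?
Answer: -8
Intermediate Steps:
B(L, u) = 8 (B(L, u) = -4*(-2) = 8)
(72 - 73)*B(-5, 0) = (72 - 73)*8 = -1*8 = -8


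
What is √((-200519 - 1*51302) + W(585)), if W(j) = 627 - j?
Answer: I*√251779 ≈ 501.78*I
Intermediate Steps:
√((-200519 - 1*51302) + W(585)) = √((-200519 - 1*51302) + (627 - 1*585)) = √((-200519 - 51302) + (627 - 585)) = √(-251821 + 42) = √(-251779) = I*√251779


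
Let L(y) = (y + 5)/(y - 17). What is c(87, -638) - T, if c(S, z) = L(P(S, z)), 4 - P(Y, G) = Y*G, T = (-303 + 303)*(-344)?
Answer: 55515/55493 ≈ 1.0004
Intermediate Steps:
T = 0 (T = 0*(-344) = 0)
P(Y, G) = 4 - G*Y (P(Y, G) = 4 - Y*G = 4 - G*Y)
L(y) = (5 + y)/(-17 + y)
c(S, z) = (9 - S*z)/(-13 - S*z) (c(S, z) = (5 + (4 - z*S))/(-17 + (4 - z*S)) = (5 + (4 - S*z))/(-17 + (4 - S*z)) = (9 - S*z)/(-13 - S*z))
c(87, -638) - T = (-9 + 87*(-638))/(13 + 87*(-638)) - 1*0 = (-9 - 55506)/(13 - 55506) + 0 = -55515/(-55493) + 0 = -1/55493*(-55515) + 0 = 55515/55493 + 0 = 55515/55493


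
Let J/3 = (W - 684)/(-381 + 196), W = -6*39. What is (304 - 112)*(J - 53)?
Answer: -1353792/185 ≈ -7317.8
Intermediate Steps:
W = -234
J = 2754/185 (J = 3*((-234 - 684)/(-381 + 196)) = 3*(-918/(-185)) = 3*(-918*(-1/185)) = 3*(918/185) = 2754/185 ≈ 14.886)
(304 - 112)*(J - 53) = (304 - 112)*(2754/185 - 53) = 192*(-7051/185) = -1353792/185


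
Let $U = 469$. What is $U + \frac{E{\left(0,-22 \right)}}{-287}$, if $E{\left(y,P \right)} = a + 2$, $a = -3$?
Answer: $\frac{134604}{287} \approx 469.0$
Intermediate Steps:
$E{\left(y,P \right)} = -1$ ($E{\left(y,P \right)} = -3 + 2 = -1$)
$U + \frac{E{\left(0,-22 \right)}}{-287} = 469 + \frac{1}{-287} \left(-1\right) = 469 - - \frac{1}{287} = 469 + \frac{1}{287} = \frac{134604}{287}$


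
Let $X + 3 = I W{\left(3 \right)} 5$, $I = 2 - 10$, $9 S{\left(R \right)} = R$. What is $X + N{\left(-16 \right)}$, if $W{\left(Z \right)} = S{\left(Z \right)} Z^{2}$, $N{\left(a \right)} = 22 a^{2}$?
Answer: $5509$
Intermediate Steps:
$S{\left(R \right)} = \frac{R}{9}$
$I = -8$ ($I = 2 - 10 = -8$)
$W{\left(Z \right)} = \frac{Z^{3}}{9}$ ($W{\left(Z \right)} = \frac{Z}{9} Z^{2} = \frac{Z^{3}}{9}$)
$X = -123$ ($X = -3 + - 8 \frac{3^{3}}{9} \cdot 5 = -3 + - 8 \cdot \frac{1}{9} \cdot 27 \cdot 5 = -3 + \left(-8\right) 3 \cdot 5 = -3 - 120 = -123$)
$X + N{\left(-16 \right)} = -123 + 22 \left(-16\right)^{2} = -123 + 22 \cdot 256 = -123 + 5632 = 5509$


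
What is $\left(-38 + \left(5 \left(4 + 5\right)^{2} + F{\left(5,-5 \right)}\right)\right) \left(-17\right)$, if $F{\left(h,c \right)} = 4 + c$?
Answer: $-6222$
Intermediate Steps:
$\left(-38 + \left(5 \left(4 + 5\right)^{2} + F{\left(5,-5 \right)}\right)\right) \left(-17\right) = \left(-38 + \left(5 \left(4 + 5\right)^{2} + \left(4 - 5\right)\right)\right) \left(-17\right) = \left(-38 - \left(1 - 5 \cdot 9^{2}\right)\right) \left(-17\right) = \left(-38 + \left(5 \cdot 81 - 1\right)\right) \left(-17\right) = \left(-38 + \left(405 - 1\right)\right) \left(-17\right) = \left(-38 + 404\right) \left(-17\right) = 366 \left(-17\right) = -6222$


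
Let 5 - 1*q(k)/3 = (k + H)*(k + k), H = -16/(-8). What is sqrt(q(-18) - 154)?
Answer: I*sqrt(1867) ≈ 43.209*I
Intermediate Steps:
H = 2 (H = -16*(-1/8) = 2)
q(k) = 15 - 6*k*(2 + k) (q(k) = 15 - 3*(k + 2)*(k + k) = 15 - 3*(2 + k)*2*k = 15 - 6*k*(2 + k))
sqrt(q(-18) - 154) = sqrt((15 - 12*(-18) - 6*(-18)**2) - 154) = sqrt((15 + 216 - 6*324) - 154) = sqrt((15 + 216 - 1944) - 154) = sqrt(-1713 - 154) = sqrt(-1867) = I*sqrt(1867)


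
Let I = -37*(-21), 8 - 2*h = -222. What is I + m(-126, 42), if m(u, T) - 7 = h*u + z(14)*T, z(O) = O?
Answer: -13118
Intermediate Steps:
h = 115 (h = 4 - 1/2*(-222) = 4 + 111 = 115)
m(u, T) = 7 + 14*T + 115*u (m(u, T) = 7 + (115*u + 14*T) = 7 + (14*T + 115*u) = 7 + 14*T + 115*u)
I = 777
I + m(-126, 42) = 777 + (7 + 14*42 + 115*(-126)) = 777 + (7 + 588 - 14490) = 777 - 13895 = -13118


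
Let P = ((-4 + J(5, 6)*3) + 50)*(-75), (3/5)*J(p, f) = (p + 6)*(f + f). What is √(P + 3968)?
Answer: I*√48982 ≈ 221.32*I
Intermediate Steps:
J(p, f) = 10*f*(6 + p)/3 (J(p, f) = 5*((p + 6)*(f + f))/3 = 5*((6 + p)*(2*f))/3 = 5*(2*f*(6 + p))/3 = 10*f*(6 + p)/3)
P = -52950 (P = ((-4 + ((10/3)*6*(6 + 5))*3) + 50)*(-75) = ((-4 + ((10/3)*6*11)*3) + 50)*(-75) = ((-4 + 220*3) + 50)*(-75) = ((-4 + 660) + 50)*(-75) = (656 + 50)*(-75) = 706*(-75) = -52950)
√(P + 3968) = √(-52950 + 3968) = √(-48982) = I*√48982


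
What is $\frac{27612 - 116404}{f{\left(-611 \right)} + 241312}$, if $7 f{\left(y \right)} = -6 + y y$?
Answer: $- \frac{621544}{2062499} \approx -0.30135$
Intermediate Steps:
$f{\left(y \right)} = - \frac{6}{7} + \frac{y^{2}}{7}$ ($f{\left(y \right)} = \frac{-6 + y y}{7} = \frac{-6 + y^{2}}{7} = - \frac{6}{7} + \frac{y^{2}}{7}$)
$\frac{27612 - 116404}{f{\left(-611 \right)} + 241312} = \frac{27612 - 116404}{\left(- \frac{6}{7} + \frac{\left(-611\right)^{2}}{7}\right) + 241312} = - \frac{88792}{\left(- \frac{6}{7} + \frac{1}{7} \cdot 373321\right) + 241312} = - \frac{88792}{\left(- \frac{6}{7} + \frac{373321}{7}\right) + 241312} = - \frac{88792}{\frac{373315}{7} + 241312} = - \frac{88792}{\frac{2062499}{7}} = \left(-88792\right) \frac{7}{2062499} = - \frac{621544}{2062499}$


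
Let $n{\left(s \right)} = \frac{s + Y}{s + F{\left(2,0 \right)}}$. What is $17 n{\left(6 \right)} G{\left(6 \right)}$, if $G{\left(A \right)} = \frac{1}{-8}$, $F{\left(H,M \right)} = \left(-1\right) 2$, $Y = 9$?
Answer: $- \frac{255}{32} \approx -7.9688$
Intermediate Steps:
$F{\left(H,M \right)} = -2$
$G{\left(A \right)} = - \frac{1}{8}$
$n{\left(s \right)} = \frac{9 + s}{-2 + s}$ ($n{\left(s \right)} = \frac{s + 9}{s - 2} = \frac{9 + s}{-2 + s}$)
$17 n{\left(6 \right)} G{\left(6 \right)} = 17 \frac{9 + 6}{-2 + 6} \left(- \frac{1}{8}\right) = 17 \cdot \frac{1}{4} \cdot 15 \left(- \frac{1}{8}\right) = 17 \cdot \frac{15}{4} \left(- \frac{1}{8}\right) = \frac{255}{4} \left(- \frac{1}{8}\right) = - \frac{255}{32}$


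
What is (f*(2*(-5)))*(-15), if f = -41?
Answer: -6150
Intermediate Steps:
(f*(2*(-5)))*(-15) = -82*(-5)*(-15) = -41*(-10)*(-15) = 410*(-15) = -6150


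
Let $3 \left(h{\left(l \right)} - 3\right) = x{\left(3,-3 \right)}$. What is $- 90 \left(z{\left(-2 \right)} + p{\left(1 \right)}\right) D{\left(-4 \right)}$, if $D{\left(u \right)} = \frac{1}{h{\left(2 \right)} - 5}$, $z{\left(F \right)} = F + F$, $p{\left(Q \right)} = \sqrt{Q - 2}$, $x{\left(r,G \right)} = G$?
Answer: $-120 + 30 i \approx -120.0 + 30.0 i$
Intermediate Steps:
$p{\left(Q \right)} = \sqrt{-2 + Q}$
$h{\left(l \right)} = 2$ ($h{\left(l \right)} = 3 + \frac{1}{3} \left(-3\right) = 3 - 1 = 2$)
$z{\left(F \right)} = 2 F$
$D{\left(u \right)} = - \frac{1}{3}$ ($D{\left(u \right)} = \frac{1}{2 - 5} = \frac{1}{-3} = - \frac{1}{3}$)
$- 90 \left(z{\left(-2 \right)} + p{\left(1 \right)}\right) D{\left(-4 \right)} = - 90 \left(2 \left(-2\right) + \sqrt{-2 + 1}\right) \left(- \frac{1}{3}\right) = - 90 \left(-4 + \sqrt{-1}\right) \left(- \frac{1}{3}\right) = - 90 \left(-4 + i\right) \left(- \frac{1}{3}\right) = - 90 \left(\frac{4}{3} - \frac{i}{3}\right) = -120 + 30 i$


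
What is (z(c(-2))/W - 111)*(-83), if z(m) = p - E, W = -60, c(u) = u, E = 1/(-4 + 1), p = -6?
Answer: 1656929/180 ≈ 9205.2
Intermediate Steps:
E = -1/3 (E = 1/(-3) = -1/3 ≈ -0.33333)
z(m) = -17/3 (z(m) = -6 - 1*(-1/3) = -6 + 1/3 = -17/3)
(z(c(-2))/W - 111)*(-83) = (-17/3/(-60) - 111)*(-83) = (-17/3*(-1/60) - 111)*(-83) = (17/180 - 111)*(-83) = -19963/180*(-83) = 1656929/180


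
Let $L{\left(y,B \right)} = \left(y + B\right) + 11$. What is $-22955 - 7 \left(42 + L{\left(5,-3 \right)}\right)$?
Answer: $-23340$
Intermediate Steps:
$L{\left(y,B \right)} = 11 + B + y$ ($L{\left(y,B \right)} = \left(B + y\right) + 11 = 11 + B + y$)
$-22955 - 7 \left(42 + L{\left(5,-3 \right)}\right) = -22955 - 7 \left(42 + \left(11 - 3 + 5\right)\right) = -22955 - 7 \left(42 + 13\right) = -22955 - 7 \cdot 55 = -22955 - 385 = -23340$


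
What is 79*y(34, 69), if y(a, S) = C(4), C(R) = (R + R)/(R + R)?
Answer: 79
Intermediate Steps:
C(R) = 1 (C(R) = (2*R)/((2*R)) = (2*R)*(1/(2*R)) = 1)
y(a, S) = 1
79*y(34, 69) = 79*1 = 79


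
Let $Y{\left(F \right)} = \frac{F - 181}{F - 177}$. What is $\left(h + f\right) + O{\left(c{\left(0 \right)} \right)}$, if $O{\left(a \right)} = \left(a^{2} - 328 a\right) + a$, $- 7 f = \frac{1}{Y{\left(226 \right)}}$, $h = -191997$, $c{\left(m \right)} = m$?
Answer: $- \frac{8639872}{45} \approx -1.92 \cdot 10^{5}$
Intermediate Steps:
$Y{\left(F \right)} = \frac{-181 + F}{-177 + F}$
$f = - \frac{7}{45}$ ($f = - \frac{1}{7 \frac{-181 + 226}{-177 + 226}} = - \frac{1}{7 \cdot \frac{1}{49} \cdot 45} = - \frac{1}{7 \cdot \frac{45}{49}} = \left(- \frac{1}{7}\right) \frac{49}{45} = - \frac{7}{45} \approx -0.15556$)
$O{\left(a \right)} = a^{2} - 327 a$
$\left(h + f\right) + O{\left(c{\left(0 \right)} \right)} = \left(-191997 - \frac{7}{45}\right) + 0 \left(-327 + 0\right) = - \frac{8639872}{45} + 0 \left(-327\right) = - \frac{8639872}{45} + 0 = - \frac{8639872}{45}$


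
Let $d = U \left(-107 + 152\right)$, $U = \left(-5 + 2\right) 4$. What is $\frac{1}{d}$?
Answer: $- \frac{1}{540} \approx -0.0018519$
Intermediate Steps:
$U = -12$ ($U = \left(-3\right) 4 = -12$)
$d = -540$ ($d = - 12 \left(-107 + 152\right) = \left(-12\right) 45 = -540$)
$\frac{1}{d} = \frac{1}{-540} = - \frac{1}{540}$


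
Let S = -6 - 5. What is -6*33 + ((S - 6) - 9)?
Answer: -224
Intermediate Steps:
S = -11
-6*33 + ((S - 6) - 9) = -6*33 + ((-11 - 6) - 9) = -198 + (-17 - 9) = -198 - 26 = -224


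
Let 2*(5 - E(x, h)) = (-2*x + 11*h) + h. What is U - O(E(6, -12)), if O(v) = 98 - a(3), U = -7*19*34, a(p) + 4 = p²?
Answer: -4615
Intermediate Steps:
a(p) = -4 + p²
U = -4522 (U = -133*34 = -4522)
E(x, h) = 5 + x - 6*h (E(x, h) = 5 - ((-2*x + 11*h) + h)/2 = 5 - (-2*x + 12*h)/2 = 5 + (x - 6*h) = 5 + x - 6*h)
O(v) = 93 (O(v) = 98 - (-4 + 3²) = 98 - (-4 + 9) = 98 - 1*5 = 98 - 5 = 93)
U - O(E(6, -12)) = -4522 - 1*93 = -4522 - 93 = -4615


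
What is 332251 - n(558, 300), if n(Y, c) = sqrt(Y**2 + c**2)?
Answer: 332251 - 6*sqrt(11149) ≈ 3.3162e+5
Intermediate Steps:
332251 - n(558, 300) = 332251 - sqrt(558**2 + 300**2) = 332251 - sqrt(311364 + 90000) = 332251 - sqrt(401364) = 332251 - 6*sqrt(11149)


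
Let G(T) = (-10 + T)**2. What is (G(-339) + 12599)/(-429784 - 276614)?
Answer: -3200/16819 ≈ -0.19026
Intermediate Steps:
(G(-339) + 12599)/(-429784 - 276614) = ((-10 - 339)**2 + 12599)/(-429784 - 276614) = ((-349)**2 + 12599)/(-706398) = (121801 + 12599)*(-1/706398) = 134400*(-1/706398) = -3200/16819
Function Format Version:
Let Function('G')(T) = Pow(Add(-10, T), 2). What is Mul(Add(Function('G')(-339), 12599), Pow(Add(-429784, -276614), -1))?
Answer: Rational(-3200, 16819) ≈ -0.19026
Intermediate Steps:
Mul(Add(Function('G')(-339), 12599), Pow(Add(-429784, -276614), -1)) = Mul(Add(Pow(Add(-10, -339), 2), 12599), Pow(Add(-429784, -276614), -1)) = Mul(Add(Pow(-349, 2), 12599), Pow(-706398, -1)) = Mul(Add(121801, 12599), Rational(-1, 706398)) = Mul(134400, Rational(-1, 706398)) = Rational(-3200, 16819)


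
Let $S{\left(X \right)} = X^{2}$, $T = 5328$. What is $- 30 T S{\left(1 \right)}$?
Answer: $-159840$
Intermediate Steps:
$- 30 T S{\left(1 \right)} = \left(-30\right) 5328 \cdot 1^{2} = \left(-159840\right) 1 = -159840$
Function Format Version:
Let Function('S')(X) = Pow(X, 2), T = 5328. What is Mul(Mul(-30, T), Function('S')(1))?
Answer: -159840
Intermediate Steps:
Mul(Mul(-30, T), Function('S')(1)) = Mul(Mul(-30, 5328), Pow(1, 2)) = Mul(-159840, 1) = -159840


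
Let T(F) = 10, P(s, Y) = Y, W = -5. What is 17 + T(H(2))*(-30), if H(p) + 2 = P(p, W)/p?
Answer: -283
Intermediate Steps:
H(p) = -2 - 5/p
17 + T(H(2))*(-30) = 17 + 10*(-30) = 17 - 300 = -283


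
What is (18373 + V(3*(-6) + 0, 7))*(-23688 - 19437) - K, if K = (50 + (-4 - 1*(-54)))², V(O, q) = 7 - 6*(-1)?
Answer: -792906250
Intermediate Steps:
V(O, q) = 13 (V(O, q) = 7 + 6 = 13)
K = 10000 (K = (50 + (-4 + 54))² = (50 + 50)² = 100² = 10000)
(18373 + V(3*(-6) + 0, 7))*(-23688 - 19437) - K = (18373 + 13)*(-23688 - 19437) - 1*10000 = 18386*(-43125) - 10000 = -792896250 - 10000 = -792906250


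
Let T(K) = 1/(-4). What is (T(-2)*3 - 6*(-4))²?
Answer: 8649/16 ≈ 540.56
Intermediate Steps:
T(K) = -¼
(T(-2)*3 - 6*(-4))² = (-¼*3 - 6*(-4))² = (-¾ + 24)² = (93/4)² = 8649/16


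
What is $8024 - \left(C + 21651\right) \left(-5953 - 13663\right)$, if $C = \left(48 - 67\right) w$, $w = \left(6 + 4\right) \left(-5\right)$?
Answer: $443349240$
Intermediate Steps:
$w = -50$ ($w = 10 \left(-5\right) = -50$)
$C = 950$ ($C = \left(48 - 67\right) \left(-50\right) = \left(-19\right) \left(-50\right) = 950$)
$8024 - \left(C + 21651\right) \left(-5953 - 13663\right) = 8024 - \left(950 + 21651\right) \left(-5953 - 13663\right) = 8024 - 22601 \left(-19616\right) = 8024 - -443341216 = 8024 + 443341216 = 443349240$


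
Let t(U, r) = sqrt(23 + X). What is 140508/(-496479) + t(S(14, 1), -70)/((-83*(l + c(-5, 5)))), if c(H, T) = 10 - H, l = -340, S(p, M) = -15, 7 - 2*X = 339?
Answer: -46836/165493 + I*sqrt(143)/26975 ≈ -0.28301 + 0.00044331*I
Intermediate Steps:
X = -166 (X = 7/2 - 1/2*339 = 7/2 - 339/2 = -166)
t(U, r) = I*sqrt(143) (t(U, r) = sqrt(23 - 166) = sqrt(-143) = I*sqrt(143))
140508/(-496479) + t(S(14, 1), -70)/((-83*(l + c(-5, 5)))) = 140508/(-496479) + (I*sqrt(143))/((-83*(-340 + (10 - 1*(-5))))) = 140508*(-1/496479) + (I*sqrt(143))/((-83*(-340 + (10 + 5)))) = -46836/165493 + (I*sqrt(143))/((-83*(-340 + 15))) = -46836/165493 + (I*sqrt(143))/((-83*(-325))) = -46836/165493 + (I*sqrt(143))/26975 = -46836/165493 + (I*sqrt(143))*(1/26975) = -46836/165493 + I*sqrt(143)/26975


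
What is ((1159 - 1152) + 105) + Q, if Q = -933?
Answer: -821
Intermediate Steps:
((1159 - 1152) + 105) + Q = ((1159 - 1152) + 105) - 933 = (7 + 105) - 933 = 112 - 933 = -821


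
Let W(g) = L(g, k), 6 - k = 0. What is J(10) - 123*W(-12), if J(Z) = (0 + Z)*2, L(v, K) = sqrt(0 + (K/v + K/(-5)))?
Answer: 20 - 123*I*sqrt(170)/10 ≈ 20.0 - 160.37*I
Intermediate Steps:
k = 6 (k = 6 - 1*0 = 6 + 0 = 6)
L(v, K) = sqrt(-K/5 + K/v) (L(v, K) = sqrt(0 + (K/v + K*(-1/5))) = sqrt(0 + (K/v - K/5)) = sqrt(0 + (-K/5 + K/v)) = sqrt(-K/5 + K/v))
W(g) = sqrt(-6/5 + 6/g) (W(g) = sqrt(-1/5*6 + 6/g) = sqrt(-6/5 + 6/g))
J(Z) = 2*Z (J(Z) = Z*2 = 2*Z)
J(10) - 123*W(-12) = 2*10 - 123*sqrt(30)*sqrt((5 - 1*(-12))/(-12))/5 = 20 - 123*sqrt(30)*sqrt(-(5 + 12)/12)/5 = 20 - 123*sqrt(30)*sqrt(-1/12*17)/5 = 20 - 123*sqrt(30)*sqrt(-17/12)/5 = 20 - 123*sqrt(30)*I*sqrt(51)/6/5 = 20 - 123*I*sqrt(170)/10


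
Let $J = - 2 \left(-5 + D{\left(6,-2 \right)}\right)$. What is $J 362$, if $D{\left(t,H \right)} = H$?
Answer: $5068$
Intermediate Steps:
$J = 14$ ($J = - 2 \left(-5 - 2\right) = \left(-2\right) \left(-7\right) = 14$)
$J 362 = 14 \cdot 362 = 5068$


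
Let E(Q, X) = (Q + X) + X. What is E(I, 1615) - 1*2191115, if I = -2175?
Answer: -2190060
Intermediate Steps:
E(Q, X) = Q + 2*X
E(I, 1615) - 1*2191115 = (-2175 + 2*1615) - 1*2191115 = (-2175 + 3230) - 2191115 = 1055 - 2191115 = -2190060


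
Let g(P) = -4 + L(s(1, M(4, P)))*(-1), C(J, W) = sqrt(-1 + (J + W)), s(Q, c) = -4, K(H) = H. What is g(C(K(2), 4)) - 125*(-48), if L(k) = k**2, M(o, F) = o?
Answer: 5980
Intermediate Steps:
C(J, W) = sqrt(-1 + J + W)
g(P) = -20 (g(P) = -4 + (-4)**2*(-1) = -4 + 16*(-1) = -4 - 16 = -20)
g(C(K(2), 4)) - 125*(-48) = -20 - 125*(-48) = -20 + 6000 = 5980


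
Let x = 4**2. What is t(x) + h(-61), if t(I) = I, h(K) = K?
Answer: -45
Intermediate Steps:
x = 16
t(x) + h(-61) = 16 - 61 = -45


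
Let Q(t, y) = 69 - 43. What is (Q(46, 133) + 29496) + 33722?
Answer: 63244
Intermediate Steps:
Q(t, y) = 26
(Q(46, 133) + 29496) + 33722 = (26 + 29496) + 33722 = 29522 + 33722 = 63244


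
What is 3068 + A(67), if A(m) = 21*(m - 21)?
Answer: 4034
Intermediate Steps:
A(m) = -441 + 21*m (A(m) = 21*(-21 + m) = -441 + 21*m)
3068 + A(67) = 3068 + (-441 + 21*67) = 3068 + (-441 + 1407) = 3068 + 966 = 4034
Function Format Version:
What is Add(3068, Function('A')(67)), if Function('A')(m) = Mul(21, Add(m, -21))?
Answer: 4034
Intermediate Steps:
Function('A')(m) = Add(-441, Mul(21, m)) (Function('A')(m) = Mul(21, Add(-21, m)) = Add(-441, Mul(21, m)))
Add(3068, Function('A')(67)) = Add(3068, Add(-441, Mul(21, 67))) = Add(3068, Add(-441, 1407)) = Add(3068, 966) = 4034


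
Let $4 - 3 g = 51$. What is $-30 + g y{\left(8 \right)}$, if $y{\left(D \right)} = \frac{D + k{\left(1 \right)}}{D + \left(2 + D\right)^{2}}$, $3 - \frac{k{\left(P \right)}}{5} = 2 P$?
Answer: $- \frac{10331}{324} \approx -31.886$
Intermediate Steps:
$g = - \frac{47}{3}$ ($g = \frac{4}{3} - 17 = - \frac{47}{3} \approx -15.667$)
$k{\left(P \right)} = 15 - 10 P$ ($k{\left(P \right)} = 15 - 5 \cdot 2 P = 15 - 10 P$)
$y{\left(D \right)} = \frac{5 + D}{D + \left(2 + D\right)^{2}}$ ($y{\left(D \right)} = \frac{D + \left(15 - 10\right)}{D + \left(2 + D\right)^{2}} = \frac{D + 5}{D + \left(2 + D\right)^{2}} = \frac{5 + D}{D + \left(2 + D\right)^{2}}$)
$-30 + g y{\left(8 \right)} = -30 - \frac{47 \frac{5 + 8}{8 + \left(2 + 8\right)^{2}}}{3} = -30 - \frac{47 \frac{1}{8 + 10^{2}} \cdot 13}{3} = -30 - \frac{47 \frac{1}{8 + 100} \cdot 13}{3} = -30 - \frac{47 \cdot \frac{1}{108} \cdot 13}{3} = -30 - \frac{611}{324} = - \frac{10331}{324}$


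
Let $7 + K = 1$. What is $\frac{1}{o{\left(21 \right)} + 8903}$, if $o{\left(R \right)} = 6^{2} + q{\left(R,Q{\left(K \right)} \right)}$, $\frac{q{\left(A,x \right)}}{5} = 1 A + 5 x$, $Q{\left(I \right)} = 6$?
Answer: $\frac{1}{9194} \approx 0.00010877$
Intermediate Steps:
$K = -6$ ($K = -7 + 1 = -6$)
$q{\left(A,x \right)} = 5 A + 25 x$ ($q{\left(A,x \right)} = 5 \left(1 A + 5 x\right) = 5 \left(A + 5 x\right) = 5 A + 25 x$)
$o{\left(R \right)} = 186 + 5 R$ ($o{\left(R \right)} = 6^{2} + \left(5 R + 25 \cdot 6\right) = 36 + \left(5 R + 150\right) = 36 + \left(150 + 5 R\right) = 186 + 5 R$)
$\frac{1}{o{\left(21 \right)} + 8903} = \frac{1}{\left(186 + 5 \cdot 21\right) + 8903} = \frac{1}{\left(186 + 105\right) + 8903} = \frac{1}{291 + 8903} = \frac{1}{9194}$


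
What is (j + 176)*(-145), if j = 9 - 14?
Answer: -24795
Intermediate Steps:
j = -5
(j + 176)*(-145) = (-5 + 176)*(-145) = 171*(-145) = -24795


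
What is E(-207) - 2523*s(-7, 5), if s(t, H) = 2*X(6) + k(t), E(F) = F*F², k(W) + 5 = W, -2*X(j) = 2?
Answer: -8834421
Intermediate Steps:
X(j) = -1 (X(j) = -½*2 = -1)
k(W) = -5 + W
E(F) = F³
s(t, H) = -7 + t (s(t, H) = 2*(-1) + (-5 + t) = -2 + (-5 + t) = -7 + t)
E(-207) - 2523*s(-7, 5) = (-207)³ - 2523*(-7 - 7) = -8869743 - 2523*(-14) = -8869743 - 1*(-35322) = -8869743 + 35322 = -8834421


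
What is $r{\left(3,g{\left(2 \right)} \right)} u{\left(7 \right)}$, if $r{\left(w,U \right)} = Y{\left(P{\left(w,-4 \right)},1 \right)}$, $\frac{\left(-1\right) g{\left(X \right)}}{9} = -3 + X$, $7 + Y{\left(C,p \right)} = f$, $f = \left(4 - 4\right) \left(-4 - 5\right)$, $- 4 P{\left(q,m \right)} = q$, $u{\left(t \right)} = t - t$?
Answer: $0$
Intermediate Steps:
$u{\left(t \right)} = 0$
$P{\left(q,m \right)} = - \frac{q}{4}$
$f = 0$ ($f = 0 \left(-9\right) = 0$)
$Y{\left(C,p \right)} = -7$ ($Y{\left(C,p \right)} = -7 + 0 = -7$)
$g{\left(X \right)} = 27 - 9 X$ ($g{\left(X \right)} = - 9 \left(-3 + X\right) = 27 - 9 X$)
$r{\left(w,U \right)} = -7$
$r{\left(3,g{\left(2 \right)} \right)} u{\left(7 \right)} = \left(-7\right) 0 = 0$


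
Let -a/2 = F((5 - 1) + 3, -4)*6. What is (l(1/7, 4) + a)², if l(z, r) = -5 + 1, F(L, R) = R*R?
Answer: 38416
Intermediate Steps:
F(L, R) = R²
l(z, r) = -4
a = -192 (a = -2*(-4)²*6 = -32*6 = -2*96 = -192)
(l(1/7, 4) + a)² = (-4 - 192)² = (-196)² = 38416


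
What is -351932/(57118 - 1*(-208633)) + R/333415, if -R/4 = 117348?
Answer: -242080801172/88605369665 ≈ -2.7321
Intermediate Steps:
R = -469392 (R = -4*117348 = -469392)
-351932/(57118 - 1*(-208633)) + R/333415 = -351932/(57118 - 1*(-208633)) - 469392/333415 = -351932/(57118 + 208633) - 469392*1/333415 = -351932/265751 - 469392/333415 = -242080801172/88605369665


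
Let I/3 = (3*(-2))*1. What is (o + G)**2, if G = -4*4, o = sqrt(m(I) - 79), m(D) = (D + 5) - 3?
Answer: (16 - I*sqrt(95))**2 ≈ 161.0 - 311.9*I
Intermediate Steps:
I = -18 (I = 3*((3*(-2))*1) = 3*(-6*1) = 3*(-6) = -18)
m(D) = 2 + D (m(D) = (5 + D) - 3 = 2 + D)
o = I*sqrt(95) (o = sqrt((2 - 18) - 79) = sqrt(-16 - 79) = sqrt(-95) = I*sqrt(95) ≈ 9.7468*I)
G = -16
(o + G)**2 = (I*sqrt(95) - 16)**2 = (-16 + I*sqrt(95))**2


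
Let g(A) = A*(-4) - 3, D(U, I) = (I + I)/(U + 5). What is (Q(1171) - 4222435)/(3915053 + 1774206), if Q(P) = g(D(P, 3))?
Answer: -206899463/278773691 ≈ -0.74218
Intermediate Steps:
D(U, I) = 2*I/(5 + U) (D(U, I) = (2*I)/(5 + U) = 2*I/(5 + U))
g(A) = -3 - 4*A (g(A) = -4*A - 3 = -3 - 4*A)
Q(P) = -3 - 24/(5 + P) (Q(P) = -3 - 8*3/(5 + P) = -3 - 24/(5 + P))
(Q(1171) - 4222435)/(3915053 + 1774206) = (3*(-13 - 1*1171)/(5 + 1171) - 4222435)/(3915053 + 1774206) = (3*(-13 - 1171)/1176 - 4222435)/5689259 = (3*(1/1176)*(-1184) - 4222435)*(1/5689259) = (-148/49 - 4222435)*(1/5689259) = -206899463/49*1/5689259 = -206899463/278773691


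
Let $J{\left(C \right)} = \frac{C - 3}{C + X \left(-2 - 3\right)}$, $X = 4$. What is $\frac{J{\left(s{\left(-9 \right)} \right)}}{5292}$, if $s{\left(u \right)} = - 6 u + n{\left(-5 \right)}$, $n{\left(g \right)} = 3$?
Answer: $\frac{1}{3626} \approx 0.00027579$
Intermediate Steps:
$s{\left(u \right)} = 3 - 6 u$ ($s{\left(u \right)} = - 6 u + 3 = 3 - 6 u$)
$J{\left(C \right)} = \frac{-3 + C}{-20 + C}$ ($J{\left(C \right)} = \frac{C - 3}{C + 4 \left(-2 - 3\right)} = \frac{-3 + C}{C + 4 \left(-5\right)} = \frac{-3 + C}{C - 20} = \frac{-3 + C}{-20 + C}$)
$\frac{J{\left(s{\left(-9 \right)} \right)}}{5292} = \frac{\frac{1}{-20 + \left(3 - -54\right)} \left(-3 + \left(3 - -54\right)\right)}{5292} = \frac{-3 + \left(3 + 54\right)}{-20 + \left(3 + 54\right)} \frac{1}{5292} = \frac{-3 + 57}{-20 + 57} \cdot \frac{1}{5292} = \frac{1}{37} \cdot 54 \cdot \frac{1}{5292} = \frac{54}{37} \cdot \frac{1}{5292} = \frac{1}{3626}$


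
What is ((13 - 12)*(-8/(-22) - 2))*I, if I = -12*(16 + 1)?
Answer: 3672/11 ≈ 333.82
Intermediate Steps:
I = -204 (I = -12*17 = -204)
((13 - 12)*(-8/(-22) - 2))*I = ((13 - 12)*(-8/(-22) - 2))*(-204) = (1*(-8*(-1/22) - 2))*(-204) = (1*(4/11 - 2))*(-204) = (1*(-18/11))*(-204) = -18/11*(-204) = 3672/11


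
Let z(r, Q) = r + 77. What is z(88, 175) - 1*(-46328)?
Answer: 46493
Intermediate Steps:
z(r, Q) = 77 + r
z(88, 175) - 1*(-46328) = (77 + 88) - 1*(-46328) = 165 + 46328 = 46493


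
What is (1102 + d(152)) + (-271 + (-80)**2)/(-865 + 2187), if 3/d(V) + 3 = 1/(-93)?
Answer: 204631801/185080 ≈ 1105.6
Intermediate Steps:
d(V) = -279/280 (d(V) = 3/(-3 + 1/(-93)) = 3/(-3 - 1/93) = 3/(-280/93) = 3*(-93/280) = -279/280)
(1102 + d(152)) + (-271 + (-80)**2)/(-865 + 2187) = (1102 - 279/280) + (-271 + (-80)**2)/(-865 + 2187) = 308281/280 + (-271 + 6400)/1322 = 308281/280 + 6129*(1/1322) = 308281/280 + 6129/1322 = 204631801/185080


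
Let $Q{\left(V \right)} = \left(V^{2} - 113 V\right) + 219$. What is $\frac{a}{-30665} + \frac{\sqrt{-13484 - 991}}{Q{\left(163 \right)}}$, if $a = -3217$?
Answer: $\frac{3217}{30665} + \frac{5 i \sqrt{579}}{8369} \approx 0.10491 + 0.014376 i$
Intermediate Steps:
$Q{\left(V \right)} = 219 + V^{2} - 113 V$
$\frac{a}{-30665} + \frac{\sqrt{-13484 - 991}}{Q{\left(163 \right)}} = - \frac{3217}{-30665} + \frac{\sqrt{-13484 - 991}}{219 + 163^{2} - 18419} = \left(-3217\right) \left(- \frac{1}{30665}\right) + \frac{\sqrt{-14475}}{219 + 26569 - 18419} = \frac{3217}{30665} + \frac{5 i \sqrt{579}}{8369}$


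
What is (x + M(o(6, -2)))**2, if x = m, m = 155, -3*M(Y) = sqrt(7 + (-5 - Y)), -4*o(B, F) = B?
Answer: (930 - sqrt(14))**2/36 ≈ 23832.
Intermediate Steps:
o(B, F) = -B/4
M(Y) = -sqrt(2 - Y)/3 (M(Y) = -sqrt(7 + (-5 - Y))/3 = -sqrt(2 - Y)/3)
x = 155
(x + M(o(6, -2)))**2 = (155 - sqrt(2 - (-1)*6/4)/3)**2 = (155 - sqrt(2 - 1*(-3/2))/3)**2 = (155 - sqrt(2 + 3/2)/3)**2 = (155 - sqrt(14)/6)**2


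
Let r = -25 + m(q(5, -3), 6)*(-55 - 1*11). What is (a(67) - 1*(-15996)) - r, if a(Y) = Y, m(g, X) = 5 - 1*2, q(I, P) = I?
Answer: 16286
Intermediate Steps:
m(g, X) = 3 (m(g, X) = 5 - 2 = 3)
r = -223 (r = -25 + 3*(-55 - 1*11) = -25 + 3*(-55 - 11) = -25 + 3*(-66) = -25 - 198 = -223)
(a(67) - 1*(-15996)) - r = (67 - 1*(-15996)) - 1*(-223) = (67 + 15996) + 223 = 16063 + 223 = 16286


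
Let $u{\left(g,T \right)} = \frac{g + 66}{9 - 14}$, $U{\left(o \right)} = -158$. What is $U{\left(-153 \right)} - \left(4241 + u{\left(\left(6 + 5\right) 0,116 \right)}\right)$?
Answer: $- \frac{21929}{5} \approx -4385.8$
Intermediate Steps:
$u{\left(g,T \right)} = - \frac{66}{5} - \frac{g}{5}$ ($u{\left(g,T \right)} = \frac{66 + g}{-5} = \left(66 + g\right) \left(- \frac{1}{5}\right) = - \frac{66}{5} - \frac{g}{5}$)
$U{\left(-153 \right)} - \left(4241 + u{\left(\left(6 + 5\right) 0,116 \right)}\right) = -158 - \left(4241 - \left(\frac{66}{5} + \frac{\left(6 + 5\right) 0}{5}\right)\right) = -158 - \left(4241 - \left(\frac{66}{5} + \frac{11 \cdot 0}{5}\right)\right) = -158 - \left(4241 - \frac{66}{5}\right) = -158 - \frac{21139}{5} = - \frac{21929}{5}$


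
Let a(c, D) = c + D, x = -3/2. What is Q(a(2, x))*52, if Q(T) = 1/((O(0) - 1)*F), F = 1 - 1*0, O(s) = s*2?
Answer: -52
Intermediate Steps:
O(s) = 2*s
x = -3/2 (x = -3*½ = -3/2 ≈ -1.5000)
F = 1 (F = 1 + 0 = 1)
a(c, D) = D + c
Q(T) = -1 (Q(T) = 1/((2*0 - 1)*1) = 1/((0 - 1)*1) = 1/(-1*1) = 1/(-1) = -1)
Q(a(2, x))*52 = -1*52 = -52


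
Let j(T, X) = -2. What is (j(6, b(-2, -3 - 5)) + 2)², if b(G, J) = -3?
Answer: 0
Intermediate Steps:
(j(6, b(-2, -3 - 5)) + 2)² = (-2 + 2)² = 0² = 0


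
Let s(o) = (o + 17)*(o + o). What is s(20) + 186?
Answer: 1666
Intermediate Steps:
s(o) = 2*o*(17 + o) (s(o) = (17 + o)*(2*o) = 2*o*(17 + o))
s(20) + 186 = 2*20*(17 + 20) + 186 = 2*20*37 + 186 = 1480 + 186 = 1666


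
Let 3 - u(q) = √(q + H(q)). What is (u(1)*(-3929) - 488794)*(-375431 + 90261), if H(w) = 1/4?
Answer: 142750683770 - 560216465*√5 ≈ 1.4150e+11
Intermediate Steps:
H(w) = ¼
u(q) = 3 - √(¼ + q) (u(q) = 3 - √(q + ¼) = 3 - √(¼ + q))
(u(1)*(-3929) - 488794)*(-375431 + 90261) = ((3 - √(1 + 4*1)/2)*(-3929) - 488794)*(-375431 + 90261) = ((3 - √(1 + 4)/2)*(-3929) - 488794)*(-285170) = ((3 - √5/2)*(-3929) - 488794)*(-285170) = ((-11787 + 3929*√5/2) - 488794)*(-285170) = (-500581 + 3929*√5/2)*(-285170) = 142750683770 - 560216465*√5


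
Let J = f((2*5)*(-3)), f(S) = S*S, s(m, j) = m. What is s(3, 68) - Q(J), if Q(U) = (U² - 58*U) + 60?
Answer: -757857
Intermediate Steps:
f(S) = S²
J = 900 (J = ((2*5)*(-3))² = (10*(-3))² = (-30)² = 900)
Q(U) = 60 + U² - 58*U
s(3, 68) - Q(J) = 3 - (60 + 900² - 58*900) = 3 - (60 + 810000 - 52200) = 3 - 1*757860 = 3 - 757860 = -757857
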